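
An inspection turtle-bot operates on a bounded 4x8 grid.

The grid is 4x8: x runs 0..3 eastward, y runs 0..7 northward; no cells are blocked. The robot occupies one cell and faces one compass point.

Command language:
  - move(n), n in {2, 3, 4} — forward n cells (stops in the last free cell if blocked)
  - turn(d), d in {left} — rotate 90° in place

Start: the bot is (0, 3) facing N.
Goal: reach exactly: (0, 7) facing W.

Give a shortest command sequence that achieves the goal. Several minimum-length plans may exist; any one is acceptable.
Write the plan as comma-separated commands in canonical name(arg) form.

move(4), turn(left)

start: (0, 3) facing N
step 1 (move(4)): (0, 7) facing N
step 2 (turn(left)): (0, 7) facing W
shorter routes all fall short; 2 is best.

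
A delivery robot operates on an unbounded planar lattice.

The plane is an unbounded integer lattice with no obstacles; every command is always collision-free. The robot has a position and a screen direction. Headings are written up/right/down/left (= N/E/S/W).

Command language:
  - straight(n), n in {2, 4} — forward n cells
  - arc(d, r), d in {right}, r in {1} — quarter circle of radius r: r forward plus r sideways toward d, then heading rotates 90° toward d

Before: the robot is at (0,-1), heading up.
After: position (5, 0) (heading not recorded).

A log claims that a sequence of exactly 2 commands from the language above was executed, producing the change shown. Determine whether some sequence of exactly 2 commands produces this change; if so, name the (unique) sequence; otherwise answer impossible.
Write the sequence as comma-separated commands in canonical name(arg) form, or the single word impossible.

arc(right, 1), straight(4)

key: order matters: swapping arc(right, 1) and straight(4) lands elsewhere
start: at (0,-1), heading up
t=1 arc(right, 1) ⇒ at (1,0), heading right
t=2 straight(4) ⇒ at (5,0), heading right
no other 2-command option fits: unique.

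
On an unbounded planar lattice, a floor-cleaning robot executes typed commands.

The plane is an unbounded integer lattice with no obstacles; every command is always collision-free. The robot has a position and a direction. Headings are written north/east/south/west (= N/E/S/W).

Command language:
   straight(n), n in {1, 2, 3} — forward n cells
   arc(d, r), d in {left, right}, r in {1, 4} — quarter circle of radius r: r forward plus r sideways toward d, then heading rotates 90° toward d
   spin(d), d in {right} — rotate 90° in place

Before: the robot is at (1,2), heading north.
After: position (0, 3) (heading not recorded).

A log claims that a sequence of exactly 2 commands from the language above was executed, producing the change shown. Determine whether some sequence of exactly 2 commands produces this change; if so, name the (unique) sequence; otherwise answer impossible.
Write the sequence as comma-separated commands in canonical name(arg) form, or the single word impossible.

key: order matters: swapping arc(left, 1) and spin(right) lands elsewhere
t0: at (1,2), heading north
step 1 (arc(left, 1)): at (0,3), heading west
step 2 (spin(right)): at (0,3), heading north
no other 2-command option fits: unique.

arc(left, 1), spin(right)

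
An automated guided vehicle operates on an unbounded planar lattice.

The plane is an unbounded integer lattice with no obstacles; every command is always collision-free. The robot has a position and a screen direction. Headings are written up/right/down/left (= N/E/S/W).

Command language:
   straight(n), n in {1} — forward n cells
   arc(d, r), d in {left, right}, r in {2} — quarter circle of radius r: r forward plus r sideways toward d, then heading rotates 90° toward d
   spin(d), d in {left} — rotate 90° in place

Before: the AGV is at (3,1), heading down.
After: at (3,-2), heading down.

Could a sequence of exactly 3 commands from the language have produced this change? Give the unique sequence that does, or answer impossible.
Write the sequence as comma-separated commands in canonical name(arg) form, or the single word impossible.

key: still facing S at the end — nothing in the sequence rotates
begin: at (3,1), heading down
[1] after straight(1): at (3,0), heading down
[2] after straight(1): at (3,-1), heading down
[3] after straight(1): at (3,-2), heading down
uniquely the one of 64 3-step routes that fits.

straight(1), straight(1), straight(1)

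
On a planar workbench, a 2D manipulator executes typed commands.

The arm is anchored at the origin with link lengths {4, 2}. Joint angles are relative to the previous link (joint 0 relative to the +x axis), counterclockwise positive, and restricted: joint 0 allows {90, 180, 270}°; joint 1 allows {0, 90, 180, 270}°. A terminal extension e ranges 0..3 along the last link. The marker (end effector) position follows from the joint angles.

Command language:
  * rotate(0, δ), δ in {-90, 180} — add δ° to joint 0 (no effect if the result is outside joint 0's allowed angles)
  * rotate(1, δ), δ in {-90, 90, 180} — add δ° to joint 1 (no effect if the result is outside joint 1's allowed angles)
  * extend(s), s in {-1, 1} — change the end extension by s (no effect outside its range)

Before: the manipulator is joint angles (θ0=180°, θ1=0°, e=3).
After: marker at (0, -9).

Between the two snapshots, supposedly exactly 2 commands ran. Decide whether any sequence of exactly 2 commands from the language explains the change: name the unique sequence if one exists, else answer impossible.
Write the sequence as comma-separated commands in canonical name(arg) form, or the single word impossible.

rotate(0, -90), rotate(0, 180)

key: order matters: swapping rotate(0, -90) and rotate(0, 180) lands elsewhere
from: joint angles (θ0=180°, θ1=0°, e=3)
1. rotate(0, -90) → joint angles (θ0=90°, θ1=0°, e=3)
2. rotate(0, 180) → joint angles (θ0=270°, θ1=0°, e=3)
no rival 2-sequence matches.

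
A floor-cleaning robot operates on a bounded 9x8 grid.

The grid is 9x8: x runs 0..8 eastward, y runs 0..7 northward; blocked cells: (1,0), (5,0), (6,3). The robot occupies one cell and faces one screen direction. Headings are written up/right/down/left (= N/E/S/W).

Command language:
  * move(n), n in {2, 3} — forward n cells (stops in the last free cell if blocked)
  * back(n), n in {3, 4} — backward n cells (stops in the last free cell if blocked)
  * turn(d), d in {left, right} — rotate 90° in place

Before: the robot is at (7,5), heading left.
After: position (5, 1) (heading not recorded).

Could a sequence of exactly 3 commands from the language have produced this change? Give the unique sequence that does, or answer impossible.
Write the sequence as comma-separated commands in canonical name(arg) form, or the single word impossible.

move(2), turn(right), back(4)

key: running back(4) before move(2) would end elsewhere — order is forced
start: at (7,5), heading left
t=1 move(2) ⇒ at (5,5), heading left
t=2 turn(right) ⇒ at (5,5), heading up
t=3 back(4) ⇒ at (5,1), heading up
all 216 alternatives checked — unique.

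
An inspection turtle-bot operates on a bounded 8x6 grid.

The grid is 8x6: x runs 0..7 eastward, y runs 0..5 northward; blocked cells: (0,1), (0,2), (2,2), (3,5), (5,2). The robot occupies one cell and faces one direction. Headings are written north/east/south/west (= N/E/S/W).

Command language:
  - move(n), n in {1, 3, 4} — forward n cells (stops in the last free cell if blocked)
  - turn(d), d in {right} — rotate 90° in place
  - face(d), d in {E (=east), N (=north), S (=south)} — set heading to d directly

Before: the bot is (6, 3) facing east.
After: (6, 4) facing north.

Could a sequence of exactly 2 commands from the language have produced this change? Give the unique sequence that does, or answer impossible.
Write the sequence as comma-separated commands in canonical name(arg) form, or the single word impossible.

face(N), move(1)

key: cell and facing (now N) both changed — the 2 commands mix motion and turning
from: (6, 3) facing east
[1] after face(N): (6, 3) facing north
[2] after move(1): (6, 4) facing north
all 49 alternatives checked — unique.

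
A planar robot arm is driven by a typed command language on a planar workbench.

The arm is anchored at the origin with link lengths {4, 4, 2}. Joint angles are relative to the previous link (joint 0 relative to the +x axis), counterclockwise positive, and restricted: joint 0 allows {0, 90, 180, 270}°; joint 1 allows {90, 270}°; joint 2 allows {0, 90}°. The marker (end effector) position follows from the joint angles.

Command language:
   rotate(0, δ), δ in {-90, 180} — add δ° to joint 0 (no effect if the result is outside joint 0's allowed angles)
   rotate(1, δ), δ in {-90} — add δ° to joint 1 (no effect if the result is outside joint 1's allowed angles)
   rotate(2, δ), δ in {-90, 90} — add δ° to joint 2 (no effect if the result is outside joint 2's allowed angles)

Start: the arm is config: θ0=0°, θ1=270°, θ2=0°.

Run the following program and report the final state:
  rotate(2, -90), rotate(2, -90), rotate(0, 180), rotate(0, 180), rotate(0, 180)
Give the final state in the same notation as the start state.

begin: config: θ0=0°, θ1=270°, θ2=0°
step 1 (rotate(2, -90)): config: θ0=0°, θ1=270°, θ2=0°
step 2 (rotate(2, -90)): config: θ0=0°, θ1=270°, θ2=0°
step 3 (rotate(0, 180)): config: θ0=180°, θ1=270°, θ2=0°
step 4 (rotate(0, 180)): config: θ0=0°, θ1=270°, θ2=0°
step 5 (rotate(0, 180)): config: θ0=180°, θ1=270°, θ2=0°

config: θ0=180°, θ1=270°, θ2=0°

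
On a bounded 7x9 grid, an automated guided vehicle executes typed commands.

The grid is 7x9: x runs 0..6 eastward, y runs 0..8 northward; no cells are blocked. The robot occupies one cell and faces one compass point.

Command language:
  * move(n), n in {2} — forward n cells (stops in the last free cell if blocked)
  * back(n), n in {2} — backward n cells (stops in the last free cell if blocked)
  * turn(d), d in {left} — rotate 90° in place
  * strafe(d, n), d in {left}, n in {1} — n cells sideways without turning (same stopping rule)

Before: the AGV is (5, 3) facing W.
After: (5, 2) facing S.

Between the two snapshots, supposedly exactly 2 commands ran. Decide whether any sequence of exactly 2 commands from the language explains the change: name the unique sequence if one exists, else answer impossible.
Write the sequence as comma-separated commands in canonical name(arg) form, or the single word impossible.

strafe(left, 1), turn(left)

key: order matters: swapping strafe(left, 1) and turn(left) lands elsewhere
from: (5, 3) facing W
step 1 (strafe(left, 1)): (5, 2) facing W
step 2 (turn(left)): (5, 2) facing S
all 16 alternatives checked — unique.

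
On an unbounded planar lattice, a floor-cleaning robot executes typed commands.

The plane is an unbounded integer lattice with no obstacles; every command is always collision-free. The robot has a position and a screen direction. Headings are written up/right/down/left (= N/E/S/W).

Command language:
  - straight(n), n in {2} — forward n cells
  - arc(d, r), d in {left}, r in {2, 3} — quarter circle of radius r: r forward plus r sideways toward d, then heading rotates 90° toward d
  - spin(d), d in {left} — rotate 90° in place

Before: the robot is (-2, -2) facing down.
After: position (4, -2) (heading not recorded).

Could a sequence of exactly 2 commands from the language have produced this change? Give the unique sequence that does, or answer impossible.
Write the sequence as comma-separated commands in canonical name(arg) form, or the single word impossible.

arc(left, 3), arc(left, 3)

begin: (-2, -2) facing down
step 1 (arc(left, 3)): (1, -5) facing right
step 2 (arc(left, 3)): (4, -2) facing up
no other 2-command option fits: unique.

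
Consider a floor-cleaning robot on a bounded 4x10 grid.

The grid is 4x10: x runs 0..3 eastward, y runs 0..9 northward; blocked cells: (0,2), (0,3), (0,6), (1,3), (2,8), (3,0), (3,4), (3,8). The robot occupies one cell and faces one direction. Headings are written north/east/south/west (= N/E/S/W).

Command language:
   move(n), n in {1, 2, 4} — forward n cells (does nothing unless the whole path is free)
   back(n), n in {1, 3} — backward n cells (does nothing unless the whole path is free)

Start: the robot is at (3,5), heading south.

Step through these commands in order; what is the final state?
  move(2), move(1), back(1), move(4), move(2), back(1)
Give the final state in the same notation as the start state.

from: at (3,5), heading south
[1] after move(2): at (3,5), heading south
[2] after move(1): at (3,5), heading south
[3] after back(1): at (3,6), heading south
[4] after move(4): at (3,6), heading south
[5] after move(2): at (3,6), heading south
[6] after back(1): at (3,7), heading south

at (3,7), heading south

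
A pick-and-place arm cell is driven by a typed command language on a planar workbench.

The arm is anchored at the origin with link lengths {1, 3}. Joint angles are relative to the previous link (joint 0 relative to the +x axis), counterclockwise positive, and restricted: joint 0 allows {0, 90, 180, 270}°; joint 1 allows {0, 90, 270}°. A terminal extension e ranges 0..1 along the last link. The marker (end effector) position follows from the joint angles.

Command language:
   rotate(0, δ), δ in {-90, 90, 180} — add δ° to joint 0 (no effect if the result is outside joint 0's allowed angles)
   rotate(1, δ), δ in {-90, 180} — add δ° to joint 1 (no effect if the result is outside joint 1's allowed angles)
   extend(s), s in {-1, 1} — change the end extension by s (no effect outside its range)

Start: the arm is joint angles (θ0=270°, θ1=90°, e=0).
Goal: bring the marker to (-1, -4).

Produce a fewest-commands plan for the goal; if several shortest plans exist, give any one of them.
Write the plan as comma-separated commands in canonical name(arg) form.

start: joint angles (θ0=270°, θ1=90°, e=0)
1. extend(1) → joint angles (θ0=270°, θ1=90°, e=1)
2. rotate(0, -90) → joint angles (θ0=180°, θ1=90°, e=1)
nothing shorter than 2 reaches the goal.

extend(1), rotate(0, -90)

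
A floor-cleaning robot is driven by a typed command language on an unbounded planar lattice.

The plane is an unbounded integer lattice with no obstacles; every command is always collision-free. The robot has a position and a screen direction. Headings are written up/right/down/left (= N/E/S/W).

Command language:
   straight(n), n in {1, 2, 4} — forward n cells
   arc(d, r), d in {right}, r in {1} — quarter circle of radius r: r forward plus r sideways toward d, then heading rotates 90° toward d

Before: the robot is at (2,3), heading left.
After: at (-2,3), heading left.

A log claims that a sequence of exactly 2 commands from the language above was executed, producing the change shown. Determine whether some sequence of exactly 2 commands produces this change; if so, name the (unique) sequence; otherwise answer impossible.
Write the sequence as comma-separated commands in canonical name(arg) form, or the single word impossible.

key: still facing W at the end — nothing in the sequence rotates
start: at (2,3), heading left
[1] after straight(2): at (0,3), heading left
[2] after straight(2): at (-2,3), heading left
uniquely the one of 16 2-step routes that fits.

straight(2), straight(2)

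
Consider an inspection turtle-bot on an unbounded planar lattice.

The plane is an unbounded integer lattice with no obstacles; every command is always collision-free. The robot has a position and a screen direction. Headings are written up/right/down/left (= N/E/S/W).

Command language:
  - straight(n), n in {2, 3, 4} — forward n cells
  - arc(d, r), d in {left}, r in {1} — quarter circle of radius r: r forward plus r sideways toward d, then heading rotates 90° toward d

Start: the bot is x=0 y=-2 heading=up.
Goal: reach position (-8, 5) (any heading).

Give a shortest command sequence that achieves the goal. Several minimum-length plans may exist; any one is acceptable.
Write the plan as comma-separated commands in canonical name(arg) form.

straight(3), straight(3), arc(left, 1), straight(3), straight(4)

initial: x=0 y=-2 heading=up
[1] after straight(3): x=0 y=1 heading=up
[2] after straight(3): x=0 y=4 heading=up
[3] after arc(left, 1): x=-1 y=5 heading=left
[4] after straight(3): x=-4 y=5 heading=left
[5] after straight(4): x=-8 y=5 heading=left
minimal: 5 command(s), checked below 5.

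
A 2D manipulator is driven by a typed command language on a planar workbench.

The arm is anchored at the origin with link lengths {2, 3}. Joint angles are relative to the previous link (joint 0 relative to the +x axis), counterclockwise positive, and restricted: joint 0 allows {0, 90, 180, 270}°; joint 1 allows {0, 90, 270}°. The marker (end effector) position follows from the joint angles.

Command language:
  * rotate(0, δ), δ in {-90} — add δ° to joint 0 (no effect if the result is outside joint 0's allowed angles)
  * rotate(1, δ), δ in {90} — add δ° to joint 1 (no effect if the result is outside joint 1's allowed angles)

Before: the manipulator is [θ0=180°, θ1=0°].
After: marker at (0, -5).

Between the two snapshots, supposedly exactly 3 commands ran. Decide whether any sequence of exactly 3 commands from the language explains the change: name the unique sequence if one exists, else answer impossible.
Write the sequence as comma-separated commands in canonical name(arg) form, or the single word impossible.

rotate(0, -90), rotate(0, -90), rotate(0, -90)

from: [θ0=180°, θ1=0°]
t=1 rotate(0, -90) ⇒ [θ0=90°, θ1=0°]
t=2 rotate(0, -90) ⇒ [θ0=0°, θ1=0°]
t=3 rotate(0, -90) ⇒ [θ0=270°, θ1=0°]
no other 3-command option fits: unique.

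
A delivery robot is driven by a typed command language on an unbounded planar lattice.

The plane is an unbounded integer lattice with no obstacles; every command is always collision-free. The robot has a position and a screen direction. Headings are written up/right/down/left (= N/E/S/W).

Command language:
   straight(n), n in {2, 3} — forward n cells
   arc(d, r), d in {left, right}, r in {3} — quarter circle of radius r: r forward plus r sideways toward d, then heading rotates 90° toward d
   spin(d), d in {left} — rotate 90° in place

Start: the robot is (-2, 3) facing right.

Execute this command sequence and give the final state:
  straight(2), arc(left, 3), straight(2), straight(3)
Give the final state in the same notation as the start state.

begin: (-2, 3) facing right
t=1 straight(2) ⇒ (0, 3) facing right
t=2 arc(left, 3) ⇒ (3, 6) facing up
t=3 straight(2) ⇒ (3, 8) facing up
t=4 straight(3) ⇒ (3, 11) facing up

(3, 11) facing up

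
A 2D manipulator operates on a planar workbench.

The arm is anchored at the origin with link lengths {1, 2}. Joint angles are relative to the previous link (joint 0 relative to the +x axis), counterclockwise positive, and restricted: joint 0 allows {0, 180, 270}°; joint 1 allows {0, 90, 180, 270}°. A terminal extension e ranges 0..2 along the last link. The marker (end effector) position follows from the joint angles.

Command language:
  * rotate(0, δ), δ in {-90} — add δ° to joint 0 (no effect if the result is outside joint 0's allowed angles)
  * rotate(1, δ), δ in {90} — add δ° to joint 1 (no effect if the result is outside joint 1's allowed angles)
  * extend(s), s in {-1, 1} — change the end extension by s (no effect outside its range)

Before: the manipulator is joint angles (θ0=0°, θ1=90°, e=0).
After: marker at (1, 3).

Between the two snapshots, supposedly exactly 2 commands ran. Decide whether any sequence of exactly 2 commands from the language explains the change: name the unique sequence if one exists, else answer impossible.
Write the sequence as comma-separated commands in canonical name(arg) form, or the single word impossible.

extend(-1), extend(1)

key: running extend(1) before extend(-1) would end elsewhere — order is forced
from: joint angles (θ0=0°, θ1=90°, e=0)
[1] after extend(-1): joint angles (θ0=0°, θ1=90°, e=0)
[2] after extend(1): joint angles (θ0=0°, θ1=90°, e=1)
no other 2-command option fits: unique.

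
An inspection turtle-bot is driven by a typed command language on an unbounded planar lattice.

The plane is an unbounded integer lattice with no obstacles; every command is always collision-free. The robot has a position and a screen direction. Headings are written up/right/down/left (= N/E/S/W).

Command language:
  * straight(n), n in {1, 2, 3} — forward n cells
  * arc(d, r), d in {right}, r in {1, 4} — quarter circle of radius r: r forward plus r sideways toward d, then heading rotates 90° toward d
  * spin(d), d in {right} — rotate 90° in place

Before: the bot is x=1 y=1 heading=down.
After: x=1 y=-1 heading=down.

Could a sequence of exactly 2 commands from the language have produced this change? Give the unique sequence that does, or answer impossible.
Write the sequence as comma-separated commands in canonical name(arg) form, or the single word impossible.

straight(1), straight(1)

key: heading stays S — no command in the sequence turns
start: x=1 y=1 heading=down
step 1 (straight(1)): x=1 y=0 heading=down
step 2 (straight(1)): x=1 y=-1 heading=down
all 36 alternatives checked — unique.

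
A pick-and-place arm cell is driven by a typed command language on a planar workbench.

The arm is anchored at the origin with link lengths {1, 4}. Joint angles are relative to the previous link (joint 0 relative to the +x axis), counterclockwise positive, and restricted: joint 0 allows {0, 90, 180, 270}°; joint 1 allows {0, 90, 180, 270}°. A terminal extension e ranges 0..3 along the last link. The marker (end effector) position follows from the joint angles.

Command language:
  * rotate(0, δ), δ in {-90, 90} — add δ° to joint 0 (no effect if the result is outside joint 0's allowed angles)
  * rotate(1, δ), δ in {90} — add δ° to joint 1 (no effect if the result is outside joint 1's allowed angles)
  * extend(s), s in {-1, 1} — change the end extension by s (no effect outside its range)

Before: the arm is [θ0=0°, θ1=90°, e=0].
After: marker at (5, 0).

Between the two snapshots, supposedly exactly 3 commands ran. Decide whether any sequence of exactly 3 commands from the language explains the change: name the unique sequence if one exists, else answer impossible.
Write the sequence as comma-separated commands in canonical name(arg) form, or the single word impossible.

rotate(1, 90), rotate(1, 90), rotate(1, 90)

t0: [θ0=0°, θ1=90°, e=0]
[1] after rotate(1, 90): [θ0=0°, θ1=180°, e=0]
[2] after rotate(1, 90): [θ0=0°, θ1=270°, e=0]
[3] after rotate(1, 90): [θ0=0°, θ1=0°, e=0]
no rival 3-sequence matches.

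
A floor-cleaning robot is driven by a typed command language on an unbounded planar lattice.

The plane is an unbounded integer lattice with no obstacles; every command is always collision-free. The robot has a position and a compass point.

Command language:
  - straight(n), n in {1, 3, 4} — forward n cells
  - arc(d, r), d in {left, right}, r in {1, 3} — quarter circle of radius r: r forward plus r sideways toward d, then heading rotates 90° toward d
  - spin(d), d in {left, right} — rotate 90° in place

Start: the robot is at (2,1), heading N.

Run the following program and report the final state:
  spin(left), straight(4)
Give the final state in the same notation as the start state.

from: at (2,1), heading N
1. spin(left) → at (2,1), heading W
2. straight(4) → at (-2,1), heading W

at (-2,1), heading W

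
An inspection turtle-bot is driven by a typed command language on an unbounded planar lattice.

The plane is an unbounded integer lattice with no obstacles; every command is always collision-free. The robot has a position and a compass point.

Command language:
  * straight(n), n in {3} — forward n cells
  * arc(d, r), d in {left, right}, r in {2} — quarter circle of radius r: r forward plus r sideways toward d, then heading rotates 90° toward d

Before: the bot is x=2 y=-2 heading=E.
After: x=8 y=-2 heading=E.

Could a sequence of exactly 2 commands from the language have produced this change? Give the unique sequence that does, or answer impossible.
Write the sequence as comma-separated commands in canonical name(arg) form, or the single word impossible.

straight(3), straight(3)

key: still facing E at the end — nothing in the sequence rotates
from: x=2 y=-2 heading=E
[1] after straight(3): x=5 y=-2 heading=E
[2] after straight(3): x=8 y=-2 heading=E
no rival 2-sequence matches.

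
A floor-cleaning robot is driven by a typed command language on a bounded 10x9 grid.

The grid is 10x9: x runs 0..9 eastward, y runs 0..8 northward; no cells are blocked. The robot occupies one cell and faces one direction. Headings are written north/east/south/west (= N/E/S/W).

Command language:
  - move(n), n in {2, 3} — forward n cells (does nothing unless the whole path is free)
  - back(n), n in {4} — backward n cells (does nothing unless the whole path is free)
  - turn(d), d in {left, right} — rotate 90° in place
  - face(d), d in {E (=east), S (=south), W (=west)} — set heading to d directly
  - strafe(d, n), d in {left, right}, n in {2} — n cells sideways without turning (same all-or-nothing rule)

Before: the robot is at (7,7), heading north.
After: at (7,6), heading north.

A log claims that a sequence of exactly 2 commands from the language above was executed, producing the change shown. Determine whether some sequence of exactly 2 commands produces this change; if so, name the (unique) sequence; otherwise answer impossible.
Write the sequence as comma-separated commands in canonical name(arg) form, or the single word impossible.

key: running move(3) before back(4) would end elsewhere — order is forced
from: at (7,7), heading north
step 1 (back(4)): at (7,3), heading north
step 2 (move(3)): at (7,6), heading north
uniquely the one of 100 2-step routes that fits.

back(4), move(3)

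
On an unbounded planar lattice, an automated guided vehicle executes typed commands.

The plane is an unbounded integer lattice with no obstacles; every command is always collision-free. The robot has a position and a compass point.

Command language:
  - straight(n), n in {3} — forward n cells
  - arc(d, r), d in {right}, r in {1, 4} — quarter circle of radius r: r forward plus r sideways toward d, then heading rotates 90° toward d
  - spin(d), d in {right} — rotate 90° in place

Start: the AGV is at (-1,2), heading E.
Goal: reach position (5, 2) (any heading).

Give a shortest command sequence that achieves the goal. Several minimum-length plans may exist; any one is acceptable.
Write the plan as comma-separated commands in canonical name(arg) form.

straight(3), straight(3)

start: at (-1,2), heading E
1. straight(3) → at (2,2), heading E
2. straight(3) → at (5,2), heading E
nothing shorter than 2 reaches the goal.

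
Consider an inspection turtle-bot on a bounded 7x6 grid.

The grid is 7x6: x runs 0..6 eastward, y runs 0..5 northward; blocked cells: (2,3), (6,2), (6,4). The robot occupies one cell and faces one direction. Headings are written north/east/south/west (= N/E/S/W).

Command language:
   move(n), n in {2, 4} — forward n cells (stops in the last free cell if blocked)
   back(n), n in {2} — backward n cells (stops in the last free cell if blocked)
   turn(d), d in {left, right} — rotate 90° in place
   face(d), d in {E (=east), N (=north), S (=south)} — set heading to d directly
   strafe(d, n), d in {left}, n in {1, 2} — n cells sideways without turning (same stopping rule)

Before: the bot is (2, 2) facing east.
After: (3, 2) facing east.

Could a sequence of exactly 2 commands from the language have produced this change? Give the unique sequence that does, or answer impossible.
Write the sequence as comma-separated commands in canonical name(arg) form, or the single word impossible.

key: still facing E at the end — nothing in the sequence rotates
begin: (2, 2) facing east
[1] after move(4): (5, 2) facing east
[2] after back(2): (3, 2) facing east
uniquely the one of 100 2-step routes that fits.

move(4), back(2)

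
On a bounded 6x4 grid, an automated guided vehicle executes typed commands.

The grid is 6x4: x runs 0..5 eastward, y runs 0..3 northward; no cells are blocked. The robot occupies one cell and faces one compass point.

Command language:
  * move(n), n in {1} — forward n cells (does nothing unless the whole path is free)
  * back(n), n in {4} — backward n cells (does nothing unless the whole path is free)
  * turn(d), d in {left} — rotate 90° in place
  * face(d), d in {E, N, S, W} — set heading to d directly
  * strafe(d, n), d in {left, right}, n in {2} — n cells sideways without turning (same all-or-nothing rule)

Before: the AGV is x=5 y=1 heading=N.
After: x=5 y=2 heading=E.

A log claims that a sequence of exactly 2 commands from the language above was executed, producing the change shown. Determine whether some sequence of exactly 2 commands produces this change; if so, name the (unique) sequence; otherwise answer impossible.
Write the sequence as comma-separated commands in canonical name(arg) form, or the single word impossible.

key: running face(E) before move(1) would end elsewhere — order is forced
begin: x=5 y=1 heading=N
t=1 move(1) ⇒ x=5 y=2 heading=N
t=2 face(E) ⇒ x=5 y=2 heading=E
uniquely the one of 81 2-step routes that fits.

move(1), face(E)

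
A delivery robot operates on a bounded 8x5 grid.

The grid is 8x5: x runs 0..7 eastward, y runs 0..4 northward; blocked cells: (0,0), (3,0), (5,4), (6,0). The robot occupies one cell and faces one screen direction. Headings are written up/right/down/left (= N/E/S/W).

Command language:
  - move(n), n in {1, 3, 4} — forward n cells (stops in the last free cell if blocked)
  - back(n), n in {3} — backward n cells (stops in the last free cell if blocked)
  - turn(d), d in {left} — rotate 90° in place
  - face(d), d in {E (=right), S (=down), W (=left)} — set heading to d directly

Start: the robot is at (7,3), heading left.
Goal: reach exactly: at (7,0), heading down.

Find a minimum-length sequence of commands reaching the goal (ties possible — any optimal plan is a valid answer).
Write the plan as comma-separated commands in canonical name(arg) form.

face(S), move(3)

start: at (7,3), heading left
1. face(S) → at (7,3), heading down
2. move(3) → at (7,0), heading down
shorter routes all fall short; 2 is best.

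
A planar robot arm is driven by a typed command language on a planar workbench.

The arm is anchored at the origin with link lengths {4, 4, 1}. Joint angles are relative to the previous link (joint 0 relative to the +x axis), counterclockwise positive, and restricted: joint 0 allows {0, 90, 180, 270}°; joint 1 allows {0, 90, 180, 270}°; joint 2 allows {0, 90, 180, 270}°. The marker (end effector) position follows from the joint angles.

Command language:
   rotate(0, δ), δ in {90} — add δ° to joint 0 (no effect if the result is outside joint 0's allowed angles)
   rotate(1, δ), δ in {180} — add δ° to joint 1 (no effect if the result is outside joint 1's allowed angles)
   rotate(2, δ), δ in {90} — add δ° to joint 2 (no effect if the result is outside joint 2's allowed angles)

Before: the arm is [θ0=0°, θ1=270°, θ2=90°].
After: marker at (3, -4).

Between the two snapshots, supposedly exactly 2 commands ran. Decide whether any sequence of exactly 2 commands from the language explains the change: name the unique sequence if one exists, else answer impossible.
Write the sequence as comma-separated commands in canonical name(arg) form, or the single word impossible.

t0: [θ0=0°, θ1=270°, θ2=90°]
step 1 (rotate(2, 90)): [θ0=0°, θ1=270°, θ2=180°]
step 2 (rotate(2, 90)): [θ0=0°, θ1=270°, θ2=270°]
uniquely the one of 9 2-step routes that fits.

rotate(2, 90), rotate(2, 90)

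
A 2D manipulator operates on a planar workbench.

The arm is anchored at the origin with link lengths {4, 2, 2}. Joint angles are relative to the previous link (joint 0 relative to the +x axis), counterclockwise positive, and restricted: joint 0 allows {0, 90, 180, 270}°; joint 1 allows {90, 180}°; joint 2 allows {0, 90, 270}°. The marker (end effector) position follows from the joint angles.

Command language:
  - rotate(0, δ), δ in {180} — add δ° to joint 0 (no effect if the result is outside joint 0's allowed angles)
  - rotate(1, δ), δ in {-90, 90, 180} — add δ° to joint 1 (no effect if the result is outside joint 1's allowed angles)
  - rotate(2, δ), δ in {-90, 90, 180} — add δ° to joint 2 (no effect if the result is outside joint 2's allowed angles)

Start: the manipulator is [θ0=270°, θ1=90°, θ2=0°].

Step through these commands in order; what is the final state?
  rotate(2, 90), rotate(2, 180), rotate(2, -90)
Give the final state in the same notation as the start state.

t0: [θ0=270°, θ1=90°, θ2=0°]
[1] after rotate(2, 90): [θ0=270°, θ1=90°, θ2=90°]
[2] after rotate(2, 180): [θ0=270°, θ1=90°, θ2=270°]
[3] after rotate(2, -90): [θ0=270°, θ1=90°, θ2=270°]

[θ0=270°, θ1=90°, θ2=270°]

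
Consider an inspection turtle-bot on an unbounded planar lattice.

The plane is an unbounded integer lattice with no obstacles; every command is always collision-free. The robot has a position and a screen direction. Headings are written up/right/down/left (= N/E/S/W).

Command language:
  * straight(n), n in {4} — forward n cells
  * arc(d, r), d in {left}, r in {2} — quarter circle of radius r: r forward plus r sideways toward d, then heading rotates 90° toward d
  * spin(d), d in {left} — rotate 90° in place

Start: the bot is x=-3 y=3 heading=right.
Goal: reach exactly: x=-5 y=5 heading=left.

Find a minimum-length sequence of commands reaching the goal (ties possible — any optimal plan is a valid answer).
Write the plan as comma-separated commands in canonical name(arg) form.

from: x=-3 y=3 heading=right
1. spin(left) → x=-3 y=3 heading=up
2. arc(left, 2) → x=-5 y=5 heading=left
minimal: 2 command(s), checked below 2.

spin(left), arc(left, 2)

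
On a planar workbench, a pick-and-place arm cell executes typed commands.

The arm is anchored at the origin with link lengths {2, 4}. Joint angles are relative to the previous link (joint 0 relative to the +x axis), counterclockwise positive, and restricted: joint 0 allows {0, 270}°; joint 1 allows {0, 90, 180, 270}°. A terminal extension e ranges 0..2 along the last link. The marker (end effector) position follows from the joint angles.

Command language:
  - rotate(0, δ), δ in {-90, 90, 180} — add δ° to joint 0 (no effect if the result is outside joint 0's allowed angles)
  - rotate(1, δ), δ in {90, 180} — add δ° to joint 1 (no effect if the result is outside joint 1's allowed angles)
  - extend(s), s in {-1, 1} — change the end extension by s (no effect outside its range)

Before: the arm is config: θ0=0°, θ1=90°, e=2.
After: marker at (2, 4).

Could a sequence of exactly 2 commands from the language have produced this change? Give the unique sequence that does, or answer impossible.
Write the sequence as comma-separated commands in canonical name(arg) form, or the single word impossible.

from: config: θ0=0°, θ1=90°, e=2
t=1 extend(-1) ⇒ config: θ0=0°, θ1=90°, e=1
t=2 extend(-1) ⇒ config: θ0=0°, θ1=90°, e=0
no rival 2-sequence matches.

extend(-1), extend(-1)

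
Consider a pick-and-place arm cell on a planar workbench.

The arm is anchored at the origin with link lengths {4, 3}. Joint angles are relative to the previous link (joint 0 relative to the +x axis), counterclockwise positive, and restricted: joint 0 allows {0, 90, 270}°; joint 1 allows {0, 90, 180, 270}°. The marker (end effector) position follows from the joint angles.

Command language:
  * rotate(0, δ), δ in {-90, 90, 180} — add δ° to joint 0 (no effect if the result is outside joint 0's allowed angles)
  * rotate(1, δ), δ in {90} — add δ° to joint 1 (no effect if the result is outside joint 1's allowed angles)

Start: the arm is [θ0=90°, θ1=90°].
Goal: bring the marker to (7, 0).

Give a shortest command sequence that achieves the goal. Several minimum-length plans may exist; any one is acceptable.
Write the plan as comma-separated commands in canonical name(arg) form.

rotate(1, 90), rotate(1, 90), rotate(1, 90), rotate(0, -90)

begin: [θ0=90°, θ1=90°]
t=1 rotate(1, 90) ⇒ [θ0=90°, θ1=180°]
t=2 rotate(1, 90) ⇒ [θ0=90°, θ1=270°]
t=3 rotate(1, 90) ⇒ [θ0=90°, θ1=0°]
t=4 rotate(0, -90) ⇒ [θ0=0°, θ1=0°]
no 3-step plan works, so 4 is optimal.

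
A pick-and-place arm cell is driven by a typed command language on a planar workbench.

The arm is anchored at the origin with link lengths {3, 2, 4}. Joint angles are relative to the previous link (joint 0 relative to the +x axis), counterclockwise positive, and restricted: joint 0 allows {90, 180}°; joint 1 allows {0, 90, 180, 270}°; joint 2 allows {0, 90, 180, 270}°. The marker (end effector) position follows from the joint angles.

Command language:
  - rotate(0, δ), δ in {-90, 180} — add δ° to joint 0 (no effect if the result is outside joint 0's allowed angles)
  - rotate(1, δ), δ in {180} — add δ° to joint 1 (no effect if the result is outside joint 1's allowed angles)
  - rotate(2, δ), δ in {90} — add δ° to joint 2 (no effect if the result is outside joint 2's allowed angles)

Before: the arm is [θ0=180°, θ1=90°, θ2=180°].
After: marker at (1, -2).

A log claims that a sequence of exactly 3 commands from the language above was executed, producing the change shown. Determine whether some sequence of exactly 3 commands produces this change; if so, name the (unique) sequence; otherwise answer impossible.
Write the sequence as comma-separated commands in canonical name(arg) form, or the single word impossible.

from: [θ0=180°, θ1=90°, θ2=180°]
[1] after rotate(2, 90): [θ0=180°, θ1=90°, θ2=270°]
[2] after rotate(2, 90): [θ0=180°, θ1=90°, θ2=0°]
[3] after rotate(2, 90): [θ0=180°, θ1=90°, θ2=90°]
uniquely the one of 64 3-step routes that fits.

rotate(2, 90), rotate(2, 90), rotate(2, 90)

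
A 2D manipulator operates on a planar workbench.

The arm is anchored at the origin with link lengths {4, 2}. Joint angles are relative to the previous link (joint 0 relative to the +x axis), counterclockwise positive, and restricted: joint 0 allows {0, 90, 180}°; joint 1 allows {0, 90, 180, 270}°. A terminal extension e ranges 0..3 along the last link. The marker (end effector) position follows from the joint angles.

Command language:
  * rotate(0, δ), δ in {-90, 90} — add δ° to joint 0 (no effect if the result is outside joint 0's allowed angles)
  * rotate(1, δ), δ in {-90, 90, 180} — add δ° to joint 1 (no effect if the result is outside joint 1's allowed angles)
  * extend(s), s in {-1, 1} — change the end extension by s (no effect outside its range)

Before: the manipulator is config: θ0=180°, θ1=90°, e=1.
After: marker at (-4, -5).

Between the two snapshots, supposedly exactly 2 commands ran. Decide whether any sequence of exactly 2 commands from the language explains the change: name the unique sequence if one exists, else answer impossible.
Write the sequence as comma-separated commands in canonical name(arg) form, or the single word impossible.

initial: config: θ0=180°, θ1=90°, e=1
[1] after extend(1): config: θ0=180°, θ1=90°, e=2
[2] after extend(1): config: θ0=180°, θ1=90°, e=3
no other 2-command option fits: unique.

extend(1), extend(1)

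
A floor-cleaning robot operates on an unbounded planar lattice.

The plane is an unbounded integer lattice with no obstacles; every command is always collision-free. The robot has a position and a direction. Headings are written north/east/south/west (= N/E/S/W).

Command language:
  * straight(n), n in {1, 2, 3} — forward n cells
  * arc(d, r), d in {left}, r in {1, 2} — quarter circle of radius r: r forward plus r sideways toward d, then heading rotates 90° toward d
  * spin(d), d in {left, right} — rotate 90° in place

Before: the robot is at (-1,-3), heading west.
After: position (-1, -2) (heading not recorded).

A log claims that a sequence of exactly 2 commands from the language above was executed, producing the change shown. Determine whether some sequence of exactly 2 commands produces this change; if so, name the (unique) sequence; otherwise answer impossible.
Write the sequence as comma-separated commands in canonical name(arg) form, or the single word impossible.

spin(right), straight(1)

key: running straight(1) before spin(right) would end elsewhere — order is forced
begin: at (-1,-3), heading west
step 1 (spin(right)): at (-1,-3), heading north
step 2 (straight(1)): at (-1,-2), heading north
all 49 alternatives checked — unique.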